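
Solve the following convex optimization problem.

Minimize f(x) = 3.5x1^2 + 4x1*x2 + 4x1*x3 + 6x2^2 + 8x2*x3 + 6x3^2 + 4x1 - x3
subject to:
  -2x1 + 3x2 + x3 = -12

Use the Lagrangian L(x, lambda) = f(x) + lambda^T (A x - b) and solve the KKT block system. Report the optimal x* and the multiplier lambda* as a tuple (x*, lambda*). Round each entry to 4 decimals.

Form the Lagrangian:
  L(x, lambda) = (1/2) x^T Q x + c^T x + lambda^T (A x - b)
Stationarity (grad_x L = 0): Q x + c + A^T lambda = 0.
Primal feasibility: A x = b.

This gives the KKT block system:
  [ Q   A^T ] [ x     ]   [-c ]
  [ A    0  ] [ lambda ] = [ b ]

Solving the linear system:
  x*      = (2.315, -2.6506, 0.5817)
  lambda* = (5.9646)
  f(x*)   = 40.1265

x* = (2.315, -2.6506, 0.5817), lambda* = (5.9646)


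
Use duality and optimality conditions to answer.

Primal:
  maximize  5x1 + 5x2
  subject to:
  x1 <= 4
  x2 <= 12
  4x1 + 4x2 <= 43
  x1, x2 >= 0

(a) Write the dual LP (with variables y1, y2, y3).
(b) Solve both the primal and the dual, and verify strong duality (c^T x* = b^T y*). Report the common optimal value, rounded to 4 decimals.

The standard primal-dual pair for 'max c^T x s.t. A x <= b, x >= 0' is:
  Dual:  min b^T y  s.t.  A^T y >= c,  y >= 0.

So the dual LP is:
  minimize  4y1 + 12y2 + 43y3
  subject to:
    y1 + 4y3 >= 5
    y2 + 4y3 >= 5
    y1, y2, y3 >= 0

Solving the primal: x* = (0, 10.75).
  primal value c^T x* = 53.75.
Solving the dual: y* = (0, 0, 1.25).
  dual value b^T y* = 53.75.
Strong duality: c^T x* = b^T y*. Confirmed.

53.75


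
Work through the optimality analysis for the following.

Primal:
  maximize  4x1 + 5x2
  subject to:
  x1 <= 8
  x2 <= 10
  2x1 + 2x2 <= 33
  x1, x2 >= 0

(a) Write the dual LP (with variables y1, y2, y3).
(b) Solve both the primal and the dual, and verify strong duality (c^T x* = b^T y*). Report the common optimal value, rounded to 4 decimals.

The standard primal-dual pair for 'max c^T x s.t. A x <= b, x >= 0' is:
  Dual:  min b^T y  s.t.  A^T y >= c,  y >= 0.

So the dual LP is:
  minimize  8y1 + 10y2 + 33y3
  subject to:
    y1 + 2y3 >= 4
    y2 + 2y3 >= 5
    y1, y2, y3 >= 0

Solving the primal: x* = (6.5, 10).
  primal value c^T x* = 76.
Solving the dual: y* = (0, 1, 2).
  dual value b^T y* = 76.
Strong duality: c^T x* = b^T y*. Confirmed.

76


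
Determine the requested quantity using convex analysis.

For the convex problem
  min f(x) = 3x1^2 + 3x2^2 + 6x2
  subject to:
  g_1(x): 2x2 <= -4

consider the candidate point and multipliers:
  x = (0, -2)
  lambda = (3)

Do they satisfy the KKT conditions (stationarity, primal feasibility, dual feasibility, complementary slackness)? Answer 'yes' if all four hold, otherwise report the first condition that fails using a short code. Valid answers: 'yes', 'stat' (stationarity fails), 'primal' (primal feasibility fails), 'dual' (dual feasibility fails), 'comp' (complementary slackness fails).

Gradient of f: grad f(x) = Q x + c = (0, -6)
Constraint values g_i(x) = a_i^T x - b_i:
  g_1((0, -2)) = 0
Stationarity residual: grad f(x) + sum_i lambda_i a_i = (0, 0)
  -> stationarity OK
Primal feasibility (all g_i <= 0): OK
Dual feasibility (all lambda_i >= 0): OK
Complementary slackness (lambda_i * g_i(x) = 0 for all i): OK

Verdict: yes, KKT holds.

yes


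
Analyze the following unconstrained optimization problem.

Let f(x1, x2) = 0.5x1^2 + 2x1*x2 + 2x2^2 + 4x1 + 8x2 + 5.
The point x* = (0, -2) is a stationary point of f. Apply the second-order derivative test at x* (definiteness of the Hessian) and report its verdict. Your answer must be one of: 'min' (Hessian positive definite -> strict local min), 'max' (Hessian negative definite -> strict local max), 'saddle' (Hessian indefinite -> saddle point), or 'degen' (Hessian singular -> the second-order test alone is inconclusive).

Compute the Hessian H = grad^2 f:
  H = [[1, 2], [2, 4]]
Verify stationarity: grad f(x*) = H x* + g = (0, 0).
Eigenvalues of H: 0, 5.
H has a zero eigenvalue (singular; positive semidefinite but not definite), so H is neither positive definite, negative definite, nor indefinite. The second-order test alone is inconclusive -> degen.
(Indeed, f is constant along the null direction of H through x*, so x* is not a strict local extremum.)

degen


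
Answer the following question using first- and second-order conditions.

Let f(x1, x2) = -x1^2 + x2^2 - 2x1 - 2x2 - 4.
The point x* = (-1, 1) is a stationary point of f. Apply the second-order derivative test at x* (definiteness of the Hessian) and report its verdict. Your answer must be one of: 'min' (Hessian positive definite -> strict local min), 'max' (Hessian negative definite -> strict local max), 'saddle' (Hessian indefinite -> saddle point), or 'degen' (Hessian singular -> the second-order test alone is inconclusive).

Compute the Hessian H = grad^2 f:
  H = [[-2, 0], [0, 2]]
Verify stationarity: grad f(x*) = H x* + g = (0, 0).
Eigenvalues of H: -2, 2.
Eigenvalues have mixed signs, so H is indefinite -> x* is a saddle point.

saddle


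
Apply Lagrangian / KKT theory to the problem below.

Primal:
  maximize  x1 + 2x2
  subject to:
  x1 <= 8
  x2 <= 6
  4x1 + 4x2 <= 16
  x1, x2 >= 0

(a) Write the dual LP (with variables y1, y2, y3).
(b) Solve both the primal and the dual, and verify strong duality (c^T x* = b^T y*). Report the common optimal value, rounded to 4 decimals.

The standard primal-dual pair for 'max c^T x s.t. A x <= b, x >= 0' is:
  Dual:  min b^T y  s.t.  A^T y >= c,  y >= 0.

So the dual LP is:
  minimize  8y1 + 6y2 + 16y3
  subject to:
    y1 + 4y3 >= 1
    y2 + 4y3 >= 2
    y1, y2, y3 >= 0

Solving the primal: x* = (0, 4).
  primal value c^T x* = 8.
Solving the dual: y* = (0, 0, 0.5).
  dual value b^T y* = 8.
Strong duality: c^T x* = b^T y*. Confirmed.

8


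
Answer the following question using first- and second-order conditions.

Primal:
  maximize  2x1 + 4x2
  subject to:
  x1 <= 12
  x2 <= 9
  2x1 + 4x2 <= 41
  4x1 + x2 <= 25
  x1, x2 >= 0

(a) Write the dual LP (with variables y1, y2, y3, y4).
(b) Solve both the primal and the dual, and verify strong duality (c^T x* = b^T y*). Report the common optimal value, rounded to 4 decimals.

The standard primal-dual pair for 'max c^T x s.t. A x <= b, x >= 0' is:
  Dual:  min b^T y  s.t.  A^T y >= c,  y >= 0.

So the dual LP is:
  minimize  12y1 + 9y2 + 41y3 + 25y4
  subject to:
    y1 + 2y3 + 4y4 >= 2
    y2 + 4y3 + y4 >= 4
    y1, y2, y3, y4 >= 0

Solving the primal: x* = (4.2143, 8.1429).
  primal value c^T x* = 41.
Solving the dual: y* = (0, 0, 1, 0).
  dual value b^T y* = 41.
Strong duality: c^T x* = b^T y*. Confirmed.

41


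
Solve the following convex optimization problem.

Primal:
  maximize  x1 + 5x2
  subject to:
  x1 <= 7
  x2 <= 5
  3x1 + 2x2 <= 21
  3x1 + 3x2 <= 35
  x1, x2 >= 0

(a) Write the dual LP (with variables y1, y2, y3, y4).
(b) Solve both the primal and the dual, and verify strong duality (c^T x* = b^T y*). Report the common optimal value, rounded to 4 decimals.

The standard primal-dual pair for 'max c^T x s.t. A x <= b, x >= 0' is:
  Dual:  min b^T y  s.t.  A^T y >= c,  y >= 0.

So the dual LP is:
  minimize  7y1 + 5y2 + 21y3 + 35y4
  subject to:
    y1 + 3y3 + 3y4 >= 1
    y2 + 2y3 + 3y4 >= 5
    y1, y2, y3, y4 >= 0

Solving the primal: x* = (3.6667, 5).
  primal value c^T x* = 28.6667.
Solving the dual: y* = (0, 4.3333, 0.3333, 0).
  dual value b^T y* = 28.6667.
Strong duality: c^T x* = b^T y*. Confirmed.

28.6667


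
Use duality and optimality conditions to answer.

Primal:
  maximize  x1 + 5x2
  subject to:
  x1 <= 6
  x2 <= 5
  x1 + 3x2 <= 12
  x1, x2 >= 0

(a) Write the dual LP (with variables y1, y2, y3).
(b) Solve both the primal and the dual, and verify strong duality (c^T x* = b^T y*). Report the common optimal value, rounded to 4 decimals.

The standard primal-dual pair for 'max c^T x s.t. A x <= b, x >= 0' is:
  Dual:  min b^T y  s.t.  A^T y >= c,  y >= 0.

So the dual LP is:
  minimize  6y1 + 5y2 + 12y3
  subject to:
    y1 + y3 >= 1
    y2 + 3y3 >= 5
    y1, y2, y3 >= 0

Solving the primal: x* = (0, 4).
  primal value c^T x* = 20.
Solving the dual: y* = (0, 0, 1.6667).
  dual value b^T y* = 20.
Strong duality: c^T x* = b^T y*. Confirmed.

20


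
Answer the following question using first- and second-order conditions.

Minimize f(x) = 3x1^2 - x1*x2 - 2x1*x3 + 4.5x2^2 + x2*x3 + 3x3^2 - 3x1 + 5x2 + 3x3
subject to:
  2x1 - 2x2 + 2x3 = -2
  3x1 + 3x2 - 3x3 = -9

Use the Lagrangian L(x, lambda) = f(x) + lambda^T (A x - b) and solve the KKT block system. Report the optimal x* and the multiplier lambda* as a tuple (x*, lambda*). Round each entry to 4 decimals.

Form the Lagrangian:
  L(x, lambda) = (1/2) x^T Q x + c^T x + lambda^T (A x - b)
Stationarity (grad_x L = 0): Q x + c + A^T lambda = 0.
Primal feasibility: A x = b.

This gives the KKT block system:
  [ Q   A^T ] [ x     ]   [-c ]
  [ A    0  ] [ lambda ] = [ b ]

Solving the linear system:
  x*      = (-2, -1.2353, -0.2353)
  lambda* = (2.2353, 2.9412)
  f(x*)   = 15.0294

x* = (-2, -1.2353, -0.2353), lambda* = (2.2353, 2.9412)


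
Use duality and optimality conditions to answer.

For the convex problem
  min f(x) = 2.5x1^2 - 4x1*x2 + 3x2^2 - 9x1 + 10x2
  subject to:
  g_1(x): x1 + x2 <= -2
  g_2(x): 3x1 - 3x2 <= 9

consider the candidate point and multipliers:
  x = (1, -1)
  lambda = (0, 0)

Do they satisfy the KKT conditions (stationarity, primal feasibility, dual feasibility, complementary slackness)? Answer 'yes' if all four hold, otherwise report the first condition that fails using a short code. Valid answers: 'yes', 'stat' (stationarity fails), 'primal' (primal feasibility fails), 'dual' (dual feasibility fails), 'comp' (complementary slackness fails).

Gradient of f: grad f(x) = Q x + c = (0, 0)
Constraint values g_i(x) = a_i^T x - b_i:
  g_1((1, -1)) = 2
  g_2((1, -1)) = -3
Stationarity residual: grad f(x) + sum_i lambda_i a_i = (0, 0)
  -> stationarity OK
Primal feasibility (all g_i <= 0): FAILS
Dual feasibility (all lambda_i >= 0): OK
Complementary slackness (lambda_i * g_i(x) = 0 for all i): OK

Verdict: the first failing condition is primal_feasibility -> primal.

primal


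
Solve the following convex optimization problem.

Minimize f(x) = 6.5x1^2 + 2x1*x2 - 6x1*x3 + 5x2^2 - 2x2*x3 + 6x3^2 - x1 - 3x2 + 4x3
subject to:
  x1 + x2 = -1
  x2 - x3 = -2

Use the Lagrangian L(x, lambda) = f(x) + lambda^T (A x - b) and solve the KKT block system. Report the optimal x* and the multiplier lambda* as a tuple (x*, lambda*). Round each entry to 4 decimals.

Form the Lagrangian:
  L(x, lambda) = (1/2) x^T Q x + c^T x + lambda^T (A x - b)
Stationarity (grad_x L = 0): Q x + c + A^T lambda = 0.
Primal feasibility: A x = b.

This gives the KKT block system:
  [ Q   A^T ] [ x     ]   [-c ]
  [ A    0  ] [ lambda ] = [ b ]

Solving the linear system:
  x*      = (0.3077, -1.3077, 0.6923)
  lambda* = (3.7692, 13.0769)
  f(x*)   = 18.1538

x* = (0.3077, -1.3077, 0.6923), lambda* = (3.7692, 13.0769)


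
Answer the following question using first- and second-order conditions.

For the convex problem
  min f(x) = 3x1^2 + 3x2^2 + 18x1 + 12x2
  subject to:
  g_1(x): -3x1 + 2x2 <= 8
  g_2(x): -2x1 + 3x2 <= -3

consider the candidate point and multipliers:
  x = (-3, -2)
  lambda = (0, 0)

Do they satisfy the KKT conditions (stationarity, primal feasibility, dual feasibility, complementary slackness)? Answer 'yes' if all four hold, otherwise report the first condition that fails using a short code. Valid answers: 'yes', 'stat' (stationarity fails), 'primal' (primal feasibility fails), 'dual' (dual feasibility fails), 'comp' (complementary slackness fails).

Gradient of f: grad f(x) = Q x + c = (0, 0)
Constraint values g_i(x) = a_i^T x - b_i:
  g_1((-3, -2)) = -3
  g_2((-3, -2)) = 3
Stationarity residual: grad f(x) + sum_i lambda_i a_i = (0, 0)
  -> stationarity OK
Primal feasibility (all g_i <= 0): FAILS
Dual feasibility (all lambda_i >= 0): OK
Complementary slackness (lambda_i * g_i(x) = 0 for all i): OK

Verdict: the first failing condition is primal_feasibility -> primal.

primal


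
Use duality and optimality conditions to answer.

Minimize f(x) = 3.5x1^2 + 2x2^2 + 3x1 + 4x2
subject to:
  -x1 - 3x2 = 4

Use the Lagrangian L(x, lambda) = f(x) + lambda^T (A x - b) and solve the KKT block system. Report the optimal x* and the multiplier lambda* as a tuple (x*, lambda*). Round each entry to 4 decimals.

Form the Lagrangian:
  L(x, lambda) = (1/2) x^T Q x + c^T x + lambda^T (A x - b)
Stationarity (grad_x L = 0): Q x + c + A^T lambda = 0.
Primal feasibility: A x = b.

This gives the KKT block system:
  [ Q   A^T ] [ x     ]   [-c ]
  [ A    0  ] [ lambda ] = [ b ]

Solving the linear system:
  x*      = (-0.4627, -1.1791)
  lambda* = (-0.2388)
  f(x*)   = -2.5746

x* = (-0.4627, -1.1791), lambda* = (-0.2388)


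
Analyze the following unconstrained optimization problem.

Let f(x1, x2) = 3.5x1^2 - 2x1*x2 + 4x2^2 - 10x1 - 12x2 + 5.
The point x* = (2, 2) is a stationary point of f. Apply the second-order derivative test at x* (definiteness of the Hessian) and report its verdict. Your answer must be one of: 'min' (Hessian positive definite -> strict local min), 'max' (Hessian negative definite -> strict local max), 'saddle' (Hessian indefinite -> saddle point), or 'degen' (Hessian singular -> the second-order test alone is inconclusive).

Compute the Hessian H = grad^2 f:
  H = [[7, -2], [-2, 8]]
Verify stationarity: grad f(x*) = H x* + g = (0, 0).
Eigenvalues of H: 5.4384, 9.5616.
Both eigenvalues > 0, so H is positive definite -> x* is a strict local min.

min


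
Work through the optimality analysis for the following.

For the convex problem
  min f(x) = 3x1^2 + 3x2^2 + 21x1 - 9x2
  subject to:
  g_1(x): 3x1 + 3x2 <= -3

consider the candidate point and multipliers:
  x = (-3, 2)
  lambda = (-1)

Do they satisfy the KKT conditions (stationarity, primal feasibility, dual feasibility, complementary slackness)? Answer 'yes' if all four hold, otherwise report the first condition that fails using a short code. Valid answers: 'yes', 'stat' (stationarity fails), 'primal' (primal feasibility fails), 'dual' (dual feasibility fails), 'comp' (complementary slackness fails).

Gradient of f: grad f(x) = Q x + c = (3, 3)
Constraint values g_i(x) = a_i^T x - b_i:
  g_1((-3, 2)) = 0
Stationarity residual: grad f(x) + sum_i lambda_i a_i = (0, 0)
  -> stationarity OK
Primal feasibility (all g_i <= 0): OK
Dual feasibility (all lambda_i >= 0): FAILS
Complementary slackness (lambda_i * g_i(x) = 0 for all i): OK

Verdict: the first failing condition is dual_feasibility -> dual.

dual


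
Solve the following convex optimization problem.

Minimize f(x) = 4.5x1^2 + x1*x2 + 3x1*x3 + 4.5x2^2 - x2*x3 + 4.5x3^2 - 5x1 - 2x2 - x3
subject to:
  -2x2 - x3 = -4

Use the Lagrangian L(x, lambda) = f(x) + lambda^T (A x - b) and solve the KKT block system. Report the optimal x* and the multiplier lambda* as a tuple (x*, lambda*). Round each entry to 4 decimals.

Form the Lagrangian:
  L(x, lambda) = (1/2) x^T Q x + c^T x + lambda^T (A x - b)
Stationarity (grad_x L = 0): Q x + c + A^T lambda = 0.
Primal feasibility: A x = b.

This gives the KKT block system:
  [ Q   A^T ] [ x     ]   [-c ]
  [ A    0  ] [ lambda ] = [ b ]

Solving the linear system:
  x*      = (0.0889, 1.5601, 0.8798)
  lambda* = (5.625)
  f(x*)   = 9.0276

x* = (0.0889, 1.5601, 0.8798), lambda* = (5.625)


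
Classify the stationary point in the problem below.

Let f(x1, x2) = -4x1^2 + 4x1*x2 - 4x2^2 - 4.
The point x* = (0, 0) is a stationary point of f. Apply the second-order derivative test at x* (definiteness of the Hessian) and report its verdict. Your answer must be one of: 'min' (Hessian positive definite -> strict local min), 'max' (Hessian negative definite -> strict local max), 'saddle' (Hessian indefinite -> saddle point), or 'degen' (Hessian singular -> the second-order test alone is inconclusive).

Compute the Hessian H = grad^2 f:
  H = [[-8, 4], [4, -8]]
Verify stationarity: grad f(x*) = H x* + g = (0, 0).
Eigenvalues of H: -12, -4.
Both eigenvalues < 0, so H is negative definite -> x* is a strict local max.

max


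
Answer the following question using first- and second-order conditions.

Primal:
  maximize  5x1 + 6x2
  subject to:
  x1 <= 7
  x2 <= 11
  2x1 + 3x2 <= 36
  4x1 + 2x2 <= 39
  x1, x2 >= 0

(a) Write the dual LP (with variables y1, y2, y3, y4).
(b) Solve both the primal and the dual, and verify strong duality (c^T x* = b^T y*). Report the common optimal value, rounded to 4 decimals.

The standard primal-dual pair for 'max c^T x s.t. A x <= b, x >= 0' is:
  Dual:  min b^T y  s.t.  A^T y >= c,  y >= 0.

So the dual LP is:
  minimize  7y1 + 11y2 + 36y3 + 39y4
  subject to:
    y1 + 2y3 + 4y4 >= 5
    y2 + 3y3 + 2y4 >= 6
    y1, y2, y3, y4 >= 0

Solving the primal: x* = (5.625, 8.25).
  primal value c^T x* = 77.625.
Solving the dual: y* = (0, 0, 1.75, 0.375).
  dual value b^T y* = 77.625.
Strong duality: c^T x* = b^T y*. Confirmed.

77.625


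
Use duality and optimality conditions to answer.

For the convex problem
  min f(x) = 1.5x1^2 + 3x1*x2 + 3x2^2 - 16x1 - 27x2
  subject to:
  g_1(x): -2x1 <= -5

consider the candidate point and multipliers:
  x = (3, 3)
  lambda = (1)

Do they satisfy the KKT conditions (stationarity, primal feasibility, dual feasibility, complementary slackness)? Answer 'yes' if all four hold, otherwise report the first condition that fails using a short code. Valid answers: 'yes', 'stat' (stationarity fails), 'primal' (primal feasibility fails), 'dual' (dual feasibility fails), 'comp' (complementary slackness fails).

Gradient of f: grad f(x) = Q x + c = (2, 0)
Constraint values g_i(x) = a_i^T x - b_i:
  g_1((3, 3)) = -1
Stationarity residual: grad f(x) + sum_i lambda_i a_i = (0, 0)
  -> stationarity OK
Primal feasibility (all g_i <= 0): OK
Dual feasibility (all lambda_i >= 0): OK
Complementary slackness (lambda_i * g_i(x) = 0 for all i): FAILS

Verdict: the first failing condition is complementary_slackness -> comp.

comp


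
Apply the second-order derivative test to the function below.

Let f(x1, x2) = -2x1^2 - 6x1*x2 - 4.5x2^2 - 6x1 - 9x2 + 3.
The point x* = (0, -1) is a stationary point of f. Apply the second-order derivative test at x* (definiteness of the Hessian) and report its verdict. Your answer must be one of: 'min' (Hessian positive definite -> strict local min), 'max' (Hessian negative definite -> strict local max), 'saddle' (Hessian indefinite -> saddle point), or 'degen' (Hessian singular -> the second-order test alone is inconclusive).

Compute the Hessian H = grad^2 f:
  H = [[-4, -6], [-6, -9]]
Verify stationarity: grad f(x*) = H x* + g = (0, 0).
Eigenvalues of H: -13, 0.
H has a zero eigenvalue (singular; negative semidefinite but not definite), so H is neither positive definite, negative definite, nor indefinite. The second-order test alone is inconclusive -> degen.
(Indeed, f is constant along the null direction of H through x*, so x* is not a strict local extremum.)

degen


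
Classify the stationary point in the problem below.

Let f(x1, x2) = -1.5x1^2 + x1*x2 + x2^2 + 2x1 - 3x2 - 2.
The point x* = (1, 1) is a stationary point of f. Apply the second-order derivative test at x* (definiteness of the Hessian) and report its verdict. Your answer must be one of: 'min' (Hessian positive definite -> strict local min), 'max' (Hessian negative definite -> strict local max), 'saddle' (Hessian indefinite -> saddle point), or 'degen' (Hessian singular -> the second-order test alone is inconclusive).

Compute the Hessian H = grad^2 f:
  H = [[-3, 1], [1, 2]]
Verify stationarity: grad f(x*) = H x* + g = (0, 0).
Eigenvalues of H: -3.1926, 2.1926.
Eigenvalues have mixed signs, so H is indefinite -> x* is a saddle point.

saddle


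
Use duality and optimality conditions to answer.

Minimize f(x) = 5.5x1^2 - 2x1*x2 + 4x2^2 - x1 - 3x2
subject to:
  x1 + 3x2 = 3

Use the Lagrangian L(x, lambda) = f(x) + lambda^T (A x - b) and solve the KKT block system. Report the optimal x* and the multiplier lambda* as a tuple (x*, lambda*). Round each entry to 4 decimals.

Form the Lagrangian:
  L(x, lambda) = (1/2) x^T Q x + c^T x + lambda^T (A x - b)
Stationarity (grad_x L = 0): Q x + c + A^T lambda = 0.
Primal feasibility: A x = b.

This gives the KKT block system:
  [ Q   A^T ] [ x     ]   [-c ]
  [ A    0  ] [ lambda ] = [ b ]

Solving the linear system:
  x*      = (0.3529, 0.8824)
  lambda* = (-1.1176)
  f(x*)   = 0.1765

x* = (0.3529, 0.8824), lambda* = (-1.1176)


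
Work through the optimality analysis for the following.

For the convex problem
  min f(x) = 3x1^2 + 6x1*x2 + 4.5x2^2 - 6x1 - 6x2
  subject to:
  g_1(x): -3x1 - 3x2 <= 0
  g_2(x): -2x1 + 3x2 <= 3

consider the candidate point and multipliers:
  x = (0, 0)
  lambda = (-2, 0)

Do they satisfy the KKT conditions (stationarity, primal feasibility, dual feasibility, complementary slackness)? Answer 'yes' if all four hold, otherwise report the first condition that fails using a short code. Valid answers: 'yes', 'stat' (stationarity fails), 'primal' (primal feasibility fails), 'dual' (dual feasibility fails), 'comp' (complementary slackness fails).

Gradient of f: grad f(x) = Q x + c = (-6, -6)
Constraint values g_i(x) = a_i^T x - b_i:
  g_1((0, 0)) = 0
  g_2((0, 0)) = -3
Stationarity residual: grad f(x) + sum_i lambda_i a_i = (0, 0)
  -> stationarity OK
Primal feasibility (all g_i <= 0): OK
Dual feasibility (all lambda_i >= 0): FAILS
Complementary slackness (lambda_i * g_i(x) = 0 for all i): OK

Verdict: the first failing condition is dual_feasibility -> dual.

dual


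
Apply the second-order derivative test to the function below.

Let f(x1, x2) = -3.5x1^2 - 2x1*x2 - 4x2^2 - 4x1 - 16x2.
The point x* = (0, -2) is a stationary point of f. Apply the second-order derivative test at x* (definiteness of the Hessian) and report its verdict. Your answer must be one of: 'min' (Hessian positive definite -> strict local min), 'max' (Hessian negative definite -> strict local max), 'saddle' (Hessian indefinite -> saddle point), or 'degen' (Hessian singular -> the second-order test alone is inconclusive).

Compute the Hessian H = grad^2 f:
  H = [[-7, -2], [-2, -8]]
Verify stationarity: grad f(x*) = H x* + g = (0, 0).
Eigenvalues of H: -9.5616, -5.4384.
Both eigenvalues < 0, so H is negative definite -> x* is a strict local max.

max


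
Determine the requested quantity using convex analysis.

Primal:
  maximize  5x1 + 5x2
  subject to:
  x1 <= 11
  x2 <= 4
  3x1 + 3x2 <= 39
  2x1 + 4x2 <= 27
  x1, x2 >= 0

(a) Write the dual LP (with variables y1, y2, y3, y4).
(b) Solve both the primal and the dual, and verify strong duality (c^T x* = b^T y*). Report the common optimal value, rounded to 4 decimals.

The standard primal-dual pair for 'max c^T x s.t. A x <= b, x >= 0' is:
  Dual:  min b^T y  s.t.  A^T y >= c,  y >= 0.

So the dual LP is:
  minimize  11y1 + 4y2 + 39y3 + 27y4
  subject to:
    y1 + 3y3 + 2y4 >= 5
    y2 + 3y3 + 4y4 >= 5
    y1, y2, y3, y4 >= 0

Solving the primal: x* = (11, 1.25).
  primal value c^T x* = 61.25.
Solving the dual: y* = (2.5, 0, 0, 1.25).
  dual value b^T y* = 61.25.
Strong duality: c^T x* = b^T y*. Confirmed.

61.25


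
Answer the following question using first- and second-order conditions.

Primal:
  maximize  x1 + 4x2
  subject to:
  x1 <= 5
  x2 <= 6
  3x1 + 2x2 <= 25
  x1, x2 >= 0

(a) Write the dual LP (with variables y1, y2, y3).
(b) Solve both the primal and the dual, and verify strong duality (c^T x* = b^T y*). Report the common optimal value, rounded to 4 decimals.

The standard primal-dual pair for 'max c^T x s.t. A x <= b, x >= 0' is:
  Dual:  min b^T y  s.t.  A^T y >= c,  y >= 0.

So the dual LP is:
  minimize  5y1 + 6y2 + 25y3
  subject to:
    y1 + 3y3 >= 1
    y2 + 2y3 >= 4
    y1, y2, y3 >= 0

Solving the primal: x* = (4.3333, 6).
  primal value c^T x* = 28.3333.
Solving the dual: y* = (0, 3.3333, 0.3333).
  dual value b^T y* = 28.3333.
Strong duality: c^T x* = b^T y*. Confirmed.

28.3333


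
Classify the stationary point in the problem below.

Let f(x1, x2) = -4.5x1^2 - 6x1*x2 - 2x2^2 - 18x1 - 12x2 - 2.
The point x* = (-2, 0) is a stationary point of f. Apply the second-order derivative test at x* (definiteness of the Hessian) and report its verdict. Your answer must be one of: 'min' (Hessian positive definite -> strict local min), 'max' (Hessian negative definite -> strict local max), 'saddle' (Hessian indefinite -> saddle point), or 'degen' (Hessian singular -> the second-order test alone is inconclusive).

Compute the Hessian H = grad^2 f:
  H = [[-9, -6], [-6, -4]]
Verify stationarity: grad f(x*) = H x* + g = (0, 0).
Eigenvalues of H: -13, 0.
H has a zero eigenvalue (singular; negative semidefinite but not definite), so H is neither positive definite, negative definite, nor indefinite. The second-order test alone is inconclusive -> degen.
(Indeed, f is constant along the null direction of H through x*, so x* is not a strict local extremum.)

degen


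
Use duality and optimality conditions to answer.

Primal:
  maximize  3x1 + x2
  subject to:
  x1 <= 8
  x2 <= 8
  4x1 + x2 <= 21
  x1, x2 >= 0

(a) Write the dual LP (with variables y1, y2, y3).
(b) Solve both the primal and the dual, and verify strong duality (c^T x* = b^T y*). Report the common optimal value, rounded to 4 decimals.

The standard primal-dual pair for 'max c^T x s.t. A x <= b, x >= 0' is:
  Dual:  min b^T y  s.t.  A^T y >= c,  y >= 0.

So the dual LP is:
  minimize  8y1 + 8y2 + 21y3
  subject to:
    y1 + 4y3 >= 3
    y2 + y3 >= 1
    y1, y2, y3 >= 0

Solving the primal: x* = (3.25, 8).
  primal value c^T x* = 17.75.
Solving the dual: y* = (0, 0.25, 0.75).
  dual value b^T y* = 17.75.
Strong duality: c^T x* = b^T y*. Confirmed.

17.75


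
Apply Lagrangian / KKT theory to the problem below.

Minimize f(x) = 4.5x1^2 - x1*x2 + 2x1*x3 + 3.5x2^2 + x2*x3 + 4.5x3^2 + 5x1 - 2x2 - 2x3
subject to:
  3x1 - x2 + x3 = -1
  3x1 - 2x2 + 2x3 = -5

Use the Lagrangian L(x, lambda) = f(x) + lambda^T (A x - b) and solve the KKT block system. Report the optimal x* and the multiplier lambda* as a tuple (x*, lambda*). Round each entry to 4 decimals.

Form the Lagrangian:
  L(x, lambda) = (1/2) x^T Q x + c^T x + lambda^T (A x - b)
Stationarity (grad_x L = 0): Q x + c + A^T lambda = 0.
Primal feasibility: A x = b.

This gives the KKT block system:
  [ Q   A^T ] [ x     ]   [-c ]
  [ A    0  ] [ lambda ] = [ b ]

Solving the linear system:
  x*      = (1, 2.3889, -1.6111)
  lambda* = (-17.7037, 14.9074)
  f(x*)   = 30.1389

x* = (1, 2.3889, -1.6111), lambda* = (-17.7037, 14.9074)


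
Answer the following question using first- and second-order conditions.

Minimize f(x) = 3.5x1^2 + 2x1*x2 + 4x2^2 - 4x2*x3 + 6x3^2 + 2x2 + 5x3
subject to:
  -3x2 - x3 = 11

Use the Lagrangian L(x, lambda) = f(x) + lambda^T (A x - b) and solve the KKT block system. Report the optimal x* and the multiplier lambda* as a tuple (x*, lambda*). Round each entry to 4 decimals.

Form the Lagrangian:
  L(x, lambda) = (1/2) x^T Q x + c^T x + lambda^T (A x - b)
Stationarity (grad_x L = 0): Q x + c + A^T lambda = 0.
Primal feasibility: A x = b.

This gives the KKT block system:
  [ Q   A^T ] [ x     ]   [-c ]
  [ A    0  ] [ lambda ] = [ b ]

Solving the linear system:
  x*      = (0.875, -3.0625, -1.8125)
  lambda* = (-4.5)
  f(x*)   = 17.1562

x* = (0.875, -3.0625, -1.8125), lambda* = (-4.5)


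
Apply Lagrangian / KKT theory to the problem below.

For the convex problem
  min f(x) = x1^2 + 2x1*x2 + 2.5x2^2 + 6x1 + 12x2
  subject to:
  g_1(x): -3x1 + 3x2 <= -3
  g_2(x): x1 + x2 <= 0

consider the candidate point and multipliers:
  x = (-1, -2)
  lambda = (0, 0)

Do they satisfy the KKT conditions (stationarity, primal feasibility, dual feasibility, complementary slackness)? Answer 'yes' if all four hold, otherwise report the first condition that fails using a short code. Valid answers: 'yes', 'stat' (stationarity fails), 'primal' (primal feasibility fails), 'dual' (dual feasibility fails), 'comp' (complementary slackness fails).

Gradient of f: grad f(x) = Q x + c = (0, 0)
Constraint values g_i(x) = a_i^T x - b_i:
  g_1((-1, -2)) = 0
  g_2((-1, -2)) = -3
Stationarity residual: grad f(x) + sum_i lambda_i a_i = (0, 0)
  -> stationarity OK
Primal feasibility (all g_i <= 0): OK
Dual feasibility (all lambda_i >= 0): OK
Complementary slackness (lambda_i * g_i(x) = 0 for all i): OK

Verdict: yes, KKT holds.

yes


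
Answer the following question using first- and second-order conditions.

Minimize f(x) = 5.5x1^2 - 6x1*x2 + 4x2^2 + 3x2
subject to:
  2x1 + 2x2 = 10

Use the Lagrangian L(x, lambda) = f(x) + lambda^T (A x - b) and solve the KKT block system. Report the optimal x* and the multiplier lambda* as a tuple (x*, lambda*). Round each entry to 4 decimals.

Form the Lagrangian:
  L(x, lambda) = (1/2) x^T Q x + c^T x + lambda^T (A x - b)
Stationarity (grad_x L = 0): Q x + c + A^T lambda = 0.
Primal feasibility: A x = b.

This gives the KKT block system:
  [ Q   A^T ] [ x     ]   [-c ]
  [ A    0  ] [ lambda ] = [ b ]

Solving the linear system:
  x*      = (2.3548, 2.6452)
  lambda* = (-5.0161)
  f(x*)   = 29.0484

x* = (2.3548, 2.6452), lambda* = (-5.0161)


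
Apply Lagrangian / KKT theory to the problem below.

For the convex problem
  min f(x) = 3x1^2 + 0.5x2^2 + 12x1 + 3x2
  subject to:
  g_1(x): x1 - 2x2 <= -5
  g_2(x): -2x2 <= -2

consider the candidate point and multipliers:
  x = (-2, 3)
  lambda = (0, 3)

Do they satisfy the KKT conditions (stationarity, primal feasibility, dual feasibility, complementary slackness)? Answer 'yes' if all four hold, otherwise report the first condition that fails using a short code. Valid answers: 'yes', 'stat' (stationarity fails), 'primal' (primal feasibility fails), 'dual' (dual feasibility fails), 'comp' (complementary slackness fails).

Gradient of f: grad f(x) = Q x + c = (0, 6)
Constraint values g_i(x) = a_i^T x - b_i:
  g_1((-2, 3)) = -3
  g_2((-2, 3)) = -4
Stationarity residual: grad f(x) + sum_i lambda_i a_i = (0, 0)
  -> stationarity OK
Primal feasibility (all g_i <= 0): OK
Dual feasibility (all lambda_i >= 0): OK
Complementary slackness (lambda_i * g_i(x) = 0 for all i): FAILS

Verdict: the first failing condition is complementary_slackness -> comp.

comp


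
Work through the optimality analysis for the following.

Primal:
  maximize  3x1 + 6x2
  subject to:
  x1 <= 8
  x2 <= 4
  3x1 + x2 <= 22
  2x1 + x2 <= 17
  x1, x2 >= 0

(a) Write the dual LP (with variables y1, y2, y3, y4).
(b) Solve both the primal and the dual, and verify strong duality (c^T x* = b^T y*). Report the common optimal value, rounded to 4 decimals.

The standard primal-dual pair for 'max c^T x s.t. A x <= b, x >= 0' is:
  Dual:  min b^T y  s.t.  A^T y >= c,  y >= 0.

So the dual LP is:
  minimize  8y1 + 4y2 + 22y3 + 17y4
  subject to:
    y1 + 3y3 + 2y4 >= 3
    y2 + y3 + y4 >= 6
    y1, y2, y3, y4 >= 0

Solving the primal: x* = (6, 4).
  primal value c^T x* = 42.
Solving the dual: y* = (0, 5, 1, 0).
  dual value b^T y* = 42.
Strong duality: c^T x* = b^T y*. Confirmed.

42


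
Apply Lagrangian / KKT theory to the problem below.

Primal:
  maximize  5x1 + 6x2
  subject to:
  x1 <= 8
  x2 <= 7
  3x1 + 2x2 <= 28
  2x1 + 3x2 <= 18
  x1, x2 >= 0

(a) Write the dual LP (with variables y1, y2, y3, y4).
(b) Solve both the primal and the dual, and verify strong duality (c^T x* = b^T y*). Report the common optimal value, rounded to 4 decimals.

The standard primal-dual pair for 'max c^T x s.t. A x <= b, x >= 0' is:
  Dual:  min b^T y  s.t.  A^T y >= c,  y >= 0.

So the dual LP is:
  minimize  8y1 + 7y2 + 28y3 + 18y4
  subject to:
    y1 + 3y3 + 2y4 >= 5
    y2 + 2y3 + 3y4 >= 6
    y1, y2, y3, y4 >= 0

Solving the primal: x* = (8, 0.6667).
  primal value c^T x* = 44.
Solving the dual: y* = (1, 0, 0, 2).
  dual value b^T y* = 44.
Strong duality: c^T x* = b^T y*. Confirmed.

44


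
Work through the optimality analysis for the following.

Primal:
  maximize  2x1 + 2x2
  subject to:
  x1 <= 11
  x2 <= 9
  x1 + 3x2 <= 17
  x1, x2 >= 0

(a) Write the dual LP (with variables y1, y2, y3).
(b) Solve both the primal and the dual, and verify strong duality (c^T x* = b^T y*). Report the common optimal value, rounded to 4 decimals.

The standard primal-dual pair for 'max c^T x s.t. A x <= b, x >= 0' is:
  Dual:  min b^T y  s.t.  A^T y >= c,  y >= 0.

So the dual LP is:
  minimize  11y1 + 9y2 + 17y3
  subject to:
    y1 + y3 >= 2
    y2 + 3y3 >= 2
    y1, y2, y3 >= 0

Solving the primal: x* = (11, 2).
  primal value c^T x* = 26.
Solving the dual: y* = (1.3333, 0, 0.6667).
  dual value b^T y* = 26.
Strong duality: c^T x* = b^T y*. Confirmed.

26


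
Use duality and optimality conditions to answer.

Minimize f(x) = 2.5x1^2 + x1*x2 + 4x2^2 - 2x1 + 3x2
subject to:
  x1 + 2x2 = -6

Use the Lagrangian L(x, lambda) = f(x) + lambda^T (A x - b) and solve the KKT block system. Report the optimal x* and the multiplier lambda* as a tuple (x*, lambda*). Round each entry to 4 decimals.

Form the Lagrangian:
  L(x, lambda) = (1/2) x^T Q x + c^T x + lambda^T (A x - b)
Stationarity (grad_x L = 0): Q x + c + A^T lambda = 0.
Primal feasibility: A x = b.

This gives the KKT block system:
  [ Q   A^T ] [ x     ]   [-c ]
  [ A    0  ] [ lambda ] = [ b ]

Solving the linear system:
  x*      = (-0.9167, -2.5417)
  lambda* = (9.125)
  f(x*)   = 24.4792

x* = (-0.9167, -2.5417), lambda* = (9.125)


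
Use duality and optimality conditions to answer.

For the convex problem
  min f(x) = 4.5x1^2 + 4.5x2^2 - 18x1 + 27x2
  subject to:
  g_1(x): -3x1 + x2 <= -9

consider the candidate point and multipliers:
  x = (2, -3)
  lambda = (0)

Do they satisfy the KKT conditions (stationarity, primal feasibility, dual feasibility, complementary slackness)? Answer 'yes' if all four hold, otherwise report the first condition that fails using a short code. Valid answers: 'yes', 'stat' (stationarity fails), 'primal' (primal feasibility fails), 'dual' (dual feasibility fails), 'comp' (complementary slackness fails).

Gradient of f: grad f(x) = Q x + c = (0, 0)
Constraint values g_i(x) = a_i^T x - b_i:
  g_1((2, -3)) = 0
Stationarity residual: grad f(x) + sum_i lambda_i a_i = (0, 0)
  -> stationarity OK
Primal feasibility (all g_i <= 0): OK
Dual feasibility (all lambda_i >= 0): OK
Complementary slackness (lambda_i * g_i(x) = 0 for all i): OK

Verdict: yes, KKT holds.

yes


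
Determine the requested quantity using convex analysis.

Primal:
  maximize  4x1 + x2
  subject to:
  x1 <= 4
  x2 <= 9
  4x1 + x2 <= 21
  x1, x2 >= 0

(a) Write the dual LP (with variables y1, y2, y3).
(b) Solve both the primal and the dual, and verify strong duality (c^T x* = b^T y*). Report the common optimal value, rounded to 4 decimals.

The standard primal-dual pair for 'max c^T x s.t. A x <= b, x >= 0' is:
  Dual:  min b^T y  s.t.  A^T y >= c,  y >= 0.

So the dual LP is:
  minimize  4y1 + 9y2 + 21y3
  subject to:
    y1 + 4y3 >= 4
    y2 + y3 >= 1
    y1, y2, y3 >= 0

Solving the primal: x* = (3, 9).
  primal value c^T x* = 21.
Solving the dual: y* = (0, 0, 1).
  dual value b^T y* = 21.
Strong duality: c^T x* = b^T y*. Confirmed.

21


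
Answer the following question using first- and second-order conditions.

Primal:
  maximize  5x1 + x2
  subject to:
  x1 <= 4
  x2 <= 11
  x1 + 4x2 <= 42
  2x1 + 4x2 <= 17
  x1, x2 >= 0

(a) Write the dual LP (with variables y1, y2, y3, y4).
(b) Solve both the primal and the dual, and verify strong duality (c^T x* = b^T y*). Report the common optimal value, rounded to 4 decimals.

The standard primal-dual pair for 'max c^T x s.t. A x <= b, x >= 0' is:
  Dual:  min b^T y  s.t.  A^T y >= c,  y >= 0.

So the dual LP is:
  minimize  4y1 + 11y2 + 42y3 + 17y4
  subject to:
    y1 + y3 + 2y4 >= 5
    y2 + 4y3 + 4y4 >= 1
    y1, y2, y3, y4 >= 0

Solving the primal: x* = (4, 2.25).
  primal value c^T x* = 22.25.
Solving the dual: y* = (4.5, 0, 0, 0.25).
  dual value b^T y* = 22.25.
Strong duality: c^T x* = b^T y*. Confirmed.

22.25


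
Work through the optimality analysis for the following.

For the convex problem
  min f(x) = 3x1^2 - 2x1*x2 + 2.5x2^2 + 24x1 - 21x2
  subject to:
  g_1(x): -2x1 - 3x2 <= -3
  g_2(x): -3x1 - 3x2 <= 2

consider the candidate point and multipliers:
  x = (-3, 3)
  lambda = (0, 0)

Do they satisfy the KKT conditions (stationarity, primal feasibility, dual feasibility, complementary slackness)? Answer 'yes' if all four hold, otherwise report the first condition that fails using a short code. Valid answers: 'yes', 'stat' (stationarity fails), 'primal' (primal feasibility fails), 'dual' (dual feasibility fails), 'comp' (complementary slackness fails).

Gradient of f: grad f(x) = Q x + c = (0, 0)
Constraint values g_i(x) = a_i^T x - b_i:
  g_1((-3, 3)) = 0
  g_2((-3, 3)) = -2
Stationarity residual: grad f(x) + sum_i lambda_i a_i = (0, 0)
  -> stationarity OK
Primal feasibility (all g_i <= 0): OK
Dual feasibility (all lambda_i >= 0): OK
Complementary slackness (lambda_i * g_i(x) = 0 for all i): OK

Verdict: yes, KKT holds.

yes


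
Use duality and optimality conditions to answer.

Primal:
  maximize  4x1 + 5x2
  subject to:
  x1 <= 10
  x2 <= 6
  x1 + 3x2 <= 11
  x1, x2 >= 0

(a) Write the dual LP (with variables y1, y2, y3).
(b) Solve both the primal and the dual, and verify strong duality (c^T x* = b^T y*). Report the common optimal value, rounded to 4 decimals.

The standard primal-dual pair for 'max c^T x s.t. A x <= b, x >= 0' is:
  Dual:  min b^T y  s.t.  A^T y >= c,  y >= 0.

So the dual LP is:
  minimize  10y1 + 6y2 + 11y3
  subject to:
    y1 + y3 >= 4
    y2 + 3y3 >= 5
    y1, y2, y3 >= 0

Solving the primal: x* = (10, 0.3333).
  primal value c^T x* = 41.6667.
Solving the dual: y* = (2.3333, 0, 1.6667).
  dual value b^T y* = 41.6667.
Strong duality: c^T x* = b^T y*. Confirmed.

41.6667


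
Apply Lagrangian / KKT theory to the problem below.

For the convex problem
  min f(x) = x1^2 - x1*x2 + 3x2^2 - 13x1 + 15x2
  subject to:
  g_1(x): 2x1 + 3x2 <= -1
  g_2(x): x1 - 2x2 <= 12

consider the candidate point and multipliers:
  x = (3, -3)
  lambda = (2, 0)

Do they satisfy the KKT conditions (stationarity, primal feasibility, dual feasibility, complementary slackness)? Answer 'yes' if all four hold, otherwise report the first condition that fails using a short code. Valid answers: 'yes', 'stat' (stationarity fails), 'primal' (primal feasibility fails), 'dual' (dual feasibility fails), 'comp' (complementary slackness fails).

Gradient of f: grad f(x) = Q x + c = (-4, -6)
Constraint values g_i(x) = a_i^T x - b_i:
  g_1((3, -3)) = -2
  g_2((3, -3)) = -3
Stationarity residual: grad f(x) + sum_i lambda_i a_i = (0, 0)
  -> stationarity OK
Primal feasibility (all g_i <= 0): OK
Dual feasibility (all lambda_i >= 0): OK
Complementary slackness (lambda_i * g_i(x) = 0 for all i): FAILS

Verdict: the first failing condition is complementary_slackness -> comp.

comp


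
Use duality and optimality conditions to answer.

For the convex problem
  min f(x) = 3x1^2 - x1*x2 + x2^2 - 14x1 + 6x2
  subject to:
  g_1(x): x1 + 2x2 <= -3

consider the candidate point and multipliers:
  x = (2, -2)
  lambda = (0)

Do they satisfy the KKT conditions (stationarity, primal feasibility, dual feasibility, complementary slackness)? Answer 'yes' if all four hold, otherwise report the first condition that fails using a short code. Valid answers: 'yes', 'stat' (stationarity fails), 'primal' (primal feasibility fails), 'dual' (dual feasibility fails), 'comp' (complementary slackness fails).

Gradient of f: grad f(x) = Q x + c = (0, 0)
Constraint values g_i(x) = a_i^T x - b_i:
  g_1((2, -2)) = 1
Stationarity residual: grad f(x) + sum_i lambda_i a_i = (0, 0)
  -> stationarity OK
Primal feasibility (all g_i <= 0): FAILS
Dual feasibility (all lambda_i >= 0): OK
Complementary slackness (lambda_i * g_i(x) = 0 for all i): OK

Verdict: the first failing condition is primal_feasibility -> primal.

primal


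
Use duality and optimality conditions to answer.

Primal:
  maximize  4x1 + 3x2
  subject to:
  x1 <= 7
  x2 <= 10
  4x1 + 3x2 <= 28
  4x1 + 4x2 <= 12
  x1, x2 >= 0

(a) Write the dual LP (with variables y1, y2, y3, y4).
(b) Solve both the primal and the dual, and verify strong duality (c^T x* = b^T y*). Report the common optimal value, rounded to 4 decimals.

The standard primal-dual pair for 'max c^T x s.t. A x <= b, x >= 0' is:
  Dual:  min b^T y  s.t.  A^T y >= c,  y >= 0.

So the dual LP is:
  minimize  7y1 + 10y2 + 28y3 + 12y4
  subject to:
    y1 + 4y3 + 4y4 >= 4
    y2 + 3y3 + 4y4 >= 3
    y1, y2, y3, y4 >= 0

Solving the primal: x* = (3, 0).
  primal value c^T x* = 12.
Solving the dual: y* = (0, 0, 0, 1).
  dual value b^T y* = 12.
Strong duality: c^T x* = b^T y*. Confirmed.

12
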